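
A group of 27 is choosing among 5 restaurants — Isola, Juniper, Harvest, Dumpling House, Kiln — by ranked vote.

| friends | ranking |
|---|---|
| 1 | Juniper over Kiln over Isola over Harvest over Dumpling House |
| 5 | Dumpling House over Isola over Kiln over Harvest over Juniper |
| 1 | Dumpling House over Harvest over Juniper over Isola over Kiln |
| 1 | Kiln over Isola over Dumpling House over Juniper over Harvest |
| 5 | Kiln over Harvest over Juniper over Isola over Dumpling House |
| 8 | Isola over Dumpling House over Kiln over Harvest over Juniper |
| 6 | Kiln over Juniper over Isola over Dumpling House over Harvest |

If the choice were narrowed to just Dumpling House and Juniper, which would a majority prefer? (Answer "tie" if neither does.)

Ballots ranking Dumpling House above Juniper: 5 + 1 + 1 + 8 = 15.
Ballots ranking Juniper above Dumpling House: 27 − 15 = 12.
Dumpling House wins the head-to-head 15–12.

Dumpling House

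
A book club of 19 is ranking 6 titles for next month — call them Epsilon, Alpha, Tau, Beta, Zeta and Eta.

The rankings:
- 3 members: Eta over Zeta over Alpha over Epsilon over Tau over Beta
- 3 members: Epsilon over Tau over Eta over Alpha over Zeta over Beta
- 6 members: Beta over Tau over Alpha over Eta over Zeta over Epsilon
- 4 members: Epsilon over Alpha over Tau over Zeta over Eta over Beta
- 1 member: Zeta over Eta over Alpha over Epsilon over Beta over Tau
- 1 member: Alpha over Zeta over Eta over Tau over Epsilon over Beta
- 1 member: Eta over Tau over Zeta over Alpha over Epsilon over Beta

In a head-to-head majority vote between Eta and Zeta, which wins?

Eta

Ballots ranking Eta above Zeta: 3 + 3 + 6 + 1 = 13.
Ballots ranking Zeta above Eta: 19 − 13 = 6.
Eta wins the head-to-head 13–6.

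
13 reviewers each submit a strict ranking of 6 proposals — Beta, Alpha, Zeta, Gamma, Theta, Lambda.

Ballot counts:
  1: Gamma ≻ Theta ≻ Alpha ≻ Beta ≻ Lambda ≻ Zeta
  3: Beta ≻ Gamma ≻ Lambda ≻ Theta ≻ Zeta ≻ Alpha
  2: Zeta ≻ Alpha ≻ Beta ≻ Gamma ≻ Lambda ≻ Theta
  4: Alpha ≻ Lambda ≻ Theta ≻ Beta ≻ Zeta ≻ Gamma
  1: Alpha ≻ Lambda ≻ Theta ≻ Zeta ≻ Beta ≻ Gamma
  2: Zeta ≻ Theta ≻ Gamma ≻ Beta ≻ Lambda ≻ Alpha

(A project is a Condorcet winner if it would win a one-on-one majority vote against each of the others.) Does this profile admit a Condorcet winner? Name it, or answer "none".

Check each pair by majority over 13 ballots:
Beta–Alpha: Alpha 8–5.
Beta vs Zeta: Beta wins 8–5.
Beta vs Gamma: Beta wins 10–3.
Beta vs Theta: Beta is ranked higher on 3+2 = 5 ballots, Theta on 8. Theta wins 8–5.
Beta vs Lambda: Beta wins 8–5.
Alpha vs Zeta: Alpha preferred on 1+4+1 = 6 ballots; Zeta wins 7–6.
Alpha vs Gamma: Alpha wins 7–6.
Alpha vs Theta: Alpha preferred on 2+4+1 = 7 ballots; Alpha wins 7–6.
Alpha vs Lambda: 1+2+4+1 = 8 for Alpha, 5 for Lambda — Alpha by 8–5.
Zeta vs Gamma: 2+4+1+2 = 9 for Zeta, 4 for Gamma — Zeta by 9–4.
Zeta vs Theta: 2+2 = 4 for Zeta, 9 for Theta — Theta by 9–4.
Zeta vs Lambda: Lambda, 9–4.
Gamma vs Theta: 1+3+2 = 6 for Gamma, 7 for Theta — Theta by 7–6.
Gamma vs Lambda: 1+3+2+2 = 8 for Gamma, 5 for Lambda — Gamma by 8–5.
Theta vs Lambda: Lambda wins 10–3.
Every project loses at least once (Beta loses to Alpha; Alpha loses to Zeta; Zeta loses to Beta; Gamma loses to Beta; Theta loses to Alpha; Lambda loses to Beta). The majority relation contains the cycle Beta > Zeta > Alpha > Beta, so there is no Condorcet winner.

none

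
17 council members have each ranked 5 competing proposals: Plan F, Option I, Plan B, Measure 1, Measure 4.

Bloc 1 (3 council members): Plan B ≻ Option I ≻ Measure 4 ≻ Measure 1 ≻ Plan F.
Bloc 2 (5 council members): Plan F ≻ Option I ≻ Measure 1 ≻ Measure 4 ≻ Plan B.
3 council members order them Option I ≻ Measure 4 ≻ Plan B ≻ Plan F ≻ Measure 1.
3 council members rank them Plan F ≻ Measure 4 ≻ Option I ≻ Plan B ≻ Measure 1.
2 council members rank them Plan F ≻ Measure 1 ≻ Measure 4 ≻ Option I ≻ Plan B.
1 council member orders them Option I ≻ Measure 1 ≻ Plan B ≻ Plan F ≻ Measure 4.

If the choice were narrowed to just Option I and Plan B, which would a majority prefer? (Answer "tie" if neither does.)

Option I

Ballots ranking Option I above Plan B: 5 + 3 + 3 + 2 + 1 = 14.
Ballots ranking Plan B above Option I: 17 − 14 = 3.
Option I wins the head-to-head 14–3.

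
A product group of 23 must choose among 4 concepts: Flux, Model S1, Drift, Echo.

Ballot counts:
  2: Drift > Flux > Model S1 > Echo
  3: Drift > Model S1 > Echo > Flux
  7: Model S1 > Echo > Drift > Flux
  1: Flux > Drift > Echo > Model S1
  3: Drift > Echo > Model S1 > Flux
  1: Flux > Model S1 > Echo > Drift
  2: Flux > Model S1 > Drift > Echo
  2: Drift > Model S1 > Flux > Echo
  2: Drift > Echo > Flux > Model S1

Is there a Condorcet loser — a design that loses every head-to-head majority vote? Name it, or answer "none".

Head-to-head results (23 engineers):
Flux vs Model S1: Model S1, 15–8.
Flux vs Drift: 4 to 19, Drift.
Flux vs Echo: Flux preferred on 2+1+1+2+2 = 8 ballots; Echo wins 15–8.
Model S1 vs Drift: Model S1 is ranked higher on 7+1+2 = 10 ballots, Drift on 13. Drift wins 13–10.
Model S1–Echo: Model S1 17–6.
Drift vs Echo: Drift is ranked higher on 15 ballots, Echo on 8. Drift wins 15–8.
Flux is beaten in every head-to-head and is the Condorcet loser.

Flux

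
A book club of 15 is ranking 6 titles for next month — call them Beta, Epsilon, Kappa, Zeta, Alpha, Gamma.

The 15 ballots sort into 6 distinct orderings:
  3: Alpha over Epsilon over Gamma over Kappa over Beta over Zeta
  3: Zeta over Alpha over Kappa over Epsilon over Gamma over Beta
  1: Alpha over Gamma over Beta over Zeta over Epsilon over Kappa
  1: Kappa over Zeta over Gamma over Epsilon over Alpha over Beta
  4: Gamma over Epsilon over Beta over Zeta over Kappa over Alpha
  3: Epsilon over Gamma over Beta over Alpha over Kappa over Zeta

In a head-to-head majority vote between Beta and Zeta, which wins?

Beta

Ballots ranking Beta above Zeta: 3 + 1 + 4 + 3 = 11.
Ballots ranking Zeta above Beta: 15 − 11 = 4.
Beta wins the head-to-head 11–4.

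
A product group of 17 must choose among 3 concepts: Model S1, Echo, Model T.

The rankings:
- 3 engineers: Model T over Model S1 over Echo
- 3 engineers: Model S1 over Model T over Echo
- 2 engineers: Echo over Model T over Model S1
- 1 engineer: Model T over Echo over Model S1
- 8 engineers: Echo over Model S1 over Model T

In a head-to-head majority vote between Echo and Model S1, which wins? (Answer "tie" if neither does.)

Echo

Ballots ranking Echo above Model S1: 2 + 1 + 8 = 11.
Ballots ranking Model S1 above Echo: 17 − 11 = 6.
Echo wins the head-to-head 11–6.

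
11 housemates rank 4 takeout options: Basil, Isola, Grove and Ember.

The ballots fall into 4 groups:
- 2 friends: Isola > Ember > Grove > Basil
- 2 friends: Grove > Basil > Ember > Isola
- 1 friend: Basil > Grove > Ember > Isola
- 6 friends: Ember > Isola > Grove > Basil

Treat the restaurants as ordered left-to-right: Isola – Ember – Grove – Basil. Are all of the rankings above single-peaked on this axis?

Axis positions: Isola=1, Ember=2, Grove=3, Basil=4.
Group 1 (peak Isola at position 1): ranking walks positions 1-2-3-4, expanding outward from the peak — single-peaked.
Group 2 (peak Grove at position 3): ranking walks positions 3-4-2-1, expanding outward from the peak — single-peaked.
Group 3 (peak Basil at position 4): ranking walks positions 4-3-2-1, expanding outward from the peak — single-peaked.
Group 4 (peak Ember at position 2): ranking walks positions 2-1-3-4, expanding outward from the peak — single-peaked.
Every ranking is single-peaked on this axis.

yes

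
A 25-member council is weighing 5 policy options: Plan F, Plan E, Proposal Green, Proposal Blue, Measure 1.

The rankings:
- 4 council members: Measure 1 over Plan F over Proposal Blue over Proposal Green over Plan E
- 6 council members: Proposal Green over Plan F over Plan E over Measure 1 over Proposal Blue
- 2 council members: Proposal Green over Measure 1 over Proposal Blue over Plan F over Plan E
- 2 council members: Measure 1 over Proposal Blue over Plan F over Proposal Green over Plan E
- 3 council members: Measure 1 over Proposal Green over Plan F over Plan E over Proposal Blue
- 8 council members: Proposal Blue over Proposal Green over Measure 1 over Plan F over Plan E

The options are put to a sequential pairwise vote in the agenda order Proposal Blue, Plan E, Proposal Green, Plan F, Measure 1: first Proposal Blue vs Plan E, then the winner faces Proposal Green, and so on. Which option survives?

Round 1: Proposal Blue vs Plan E — 16–9, Proposal Blue advances.
Round 2: Proposal Blue vs Proposal Green — 14–11, Proposal Blue advances.
Round 3: Proposal Blue vs Plan F — 12–13, Plan F advances.
Round 4: Plan F vs Measure 1 — 6–19, Measure 1 advances.
Measure 1 survives the agenda.

Measure 1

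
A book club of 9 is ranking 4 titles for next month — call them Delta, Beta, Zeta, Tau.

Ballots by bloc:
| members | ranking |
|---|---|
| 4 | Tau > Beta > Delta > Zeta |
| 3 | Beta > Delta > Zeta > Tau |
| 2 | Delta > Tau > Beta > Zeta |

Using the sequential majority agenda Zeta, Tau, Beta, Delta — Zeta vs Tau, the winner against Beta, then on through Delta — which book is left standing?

Round 1: Zeta vs Tau — 3–6, Tau advances.
Round 2: Tau vs Beta — 6–3, Tau advances.
Round 3: Tau vs Delta — 4–5, Delta advances.
The agenda winner is Delta.

Delta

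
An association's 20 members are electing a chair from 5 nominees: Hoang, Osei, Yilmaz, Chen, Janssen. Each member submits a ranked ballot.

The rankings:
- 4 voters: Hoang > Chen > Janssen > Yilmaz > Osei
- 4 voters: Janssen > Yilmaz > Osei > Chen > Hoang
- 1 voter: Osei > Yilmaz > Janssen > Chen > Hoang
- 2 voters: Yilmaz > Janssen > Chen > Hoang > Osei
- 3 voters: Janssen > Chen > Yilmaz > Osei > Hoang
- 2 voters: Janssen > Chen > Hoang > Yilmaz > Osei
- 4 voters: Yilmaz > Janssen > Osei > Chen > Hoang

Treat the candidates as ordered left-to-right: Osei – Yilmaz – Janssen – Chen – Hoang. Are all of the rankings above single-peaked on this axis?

yes

Axis positions: Osei=1, Yilmaz=2, Janssen=3, Chen=4, Hoang=5.
Ballot type 1 (peak Hoang at position 5): ranking walks positions 5-4-3-2-1, expanding outward from the peak — single-peaked.
Ballot type 2 (peak Janssen at position 3): ranking walks positions 3-2-1-4-5, expanding outward from the peak — single-peaked.
Ballot type 3 (peak Osei at position 1): ranking walks positions 1-2-3-4-5, expanding outward from the peak — single-peaked.
Ballot type 4 (peak Yilmaz at position 2): ranking walks positions 2-3-4-5-1, expanding outward from the peak — single-peaked.
Ballot type 5 (peak Janssen at position 3): ranking walks positions 3-4-2-1-5, expanding outward from the peak — single-peaked.
Ballot type 6 (peak Janssen at position 3): ranking walks positions 3-4-5-2-1, expanding outward from the peak — single-peaked.
Ballot type 7 (peak Yilmaz at position 2): ranking walks positions 2-3-1-4-5, expanding outward from the peak — single-peaked.
Every ranking is single-peaked on this axis.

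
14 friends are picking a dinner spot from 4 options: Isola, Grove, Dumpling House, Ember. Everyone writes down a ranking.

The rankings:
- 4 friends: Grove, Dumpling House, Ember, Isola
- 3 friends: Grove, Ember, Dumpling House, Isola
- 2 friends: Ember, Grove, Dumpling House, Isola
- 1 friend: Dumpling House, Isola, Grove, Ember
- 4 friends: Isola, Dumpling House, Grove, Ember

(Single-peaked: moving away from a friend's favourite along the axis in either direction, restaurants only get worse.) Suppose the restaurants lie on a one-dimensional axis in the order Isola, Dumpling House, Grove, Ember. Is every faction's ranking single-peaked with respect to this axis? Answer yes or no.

Axis positions: Isola=1, Dumpling House=2, Grove=3, Ember=4.
Faction 1 (peak Grove at position 3): ranking walks positions 3-2-4-1, expanding outward from the peak — single-peaked.
Faction 2 (peak Grove at position 3): ranking walks positions 3-4-2-1, expanding outward from the peak — single-peaked.
Faction 3 (peak Ember at position 4): ranking walks positions 4-3-2-1, expanding outward from the peak — single-peaked.
Faction 4 (peak Dumpling House at position 2): ranking walks positions 2-1-3-4, expanding outward from the peak — single-peaked.
Faction 5 (peak Isola at position 1): ranking walks positions 1-2-3-4, expanding outward from the peak — single-peaked.
Every ranking is single-peaked on this axis.

yes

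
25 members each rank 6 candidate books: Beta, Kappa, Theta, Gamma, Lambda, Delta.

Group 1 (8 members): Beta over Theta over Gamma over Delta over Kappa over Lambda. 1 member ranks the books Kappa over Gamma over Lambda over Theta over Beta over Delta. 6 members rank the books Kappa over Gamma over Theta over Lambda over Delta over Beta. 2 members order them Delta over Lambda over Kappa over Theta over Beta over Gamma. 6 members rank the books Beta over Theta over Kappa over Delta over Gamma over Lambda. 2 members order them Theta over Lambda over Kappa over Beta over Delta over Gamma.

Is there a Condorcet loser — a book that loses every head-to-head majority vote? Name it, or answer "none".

Pairwise majorities:
Beta vs Kappa: Beta wins 14–11.
Beta vs Theta: Beta wins 14–11.
Beta vs Gamma: 18 to 7, Beta.
Beta vs Lambda: 14 to 11, Beta.
Beta–Delta: Beta 17–8.
Kappa vs Theta: Theta, 16–9.
Kappa–Gamma: Kappa 17–8.
Kappa vs Lambda: Kappa preferred on 8+1+6+6 = 21 ballots; Kappa wins 21–4.
Kappa–Delta: Kappa 15–10.
Theta vs Gamma: Theta wins 18–7.
Theta vs Lambda: Theta wins 22–3.
Theta vs Delta: Theta wins 23–2.
Gamma vs Lambda: Gamma preferred on 8+1+6+6 = 21 ballots; Gamma wins 21–4.
Gamma vs Delta: 8+1+6 = 15 for Gamma, 10 for Delta — Gamma by 15–10.
Lambda vs Delta: Delta wins 16–9.
Lambda is beaten in every head-to-head and is the Condorcet loser.

Lambda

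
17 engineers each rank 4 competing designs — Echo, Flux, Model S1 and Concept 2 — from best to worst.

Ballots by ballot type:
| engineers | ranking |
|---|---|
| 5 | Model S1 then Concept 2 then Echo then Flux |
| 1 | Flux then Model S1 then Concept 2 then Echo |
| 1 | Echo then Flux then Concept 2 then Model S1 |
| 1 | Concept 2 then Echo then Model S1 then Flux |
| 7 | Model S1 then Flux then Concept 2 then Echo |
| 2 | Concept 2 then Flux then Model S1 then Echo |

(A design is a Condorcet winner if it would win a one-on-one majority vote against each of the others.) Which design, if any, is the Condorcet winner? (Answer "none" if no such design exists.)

Check each pair by majority over 17 ballots:
Echo vs Flux: 7 to 10, Flux.
Echo vs Model S1: Echo preferred on 1+1 = 2 ballots; Model S1 wins 15–2.
Echo vs Concept 2: 1 for Echo, 16 for Concept 2 — Concept 2 by 16–1.
Flux vs Model S1: 4 to 13, Model S1.
Flux vs Concept 2: 9 to 8, Flux.
Model S1 vs Concept 2: 13 to 4, Model S1.
Model S1 defeats every rival head-to-head and is the Condorcet winner.

Model S1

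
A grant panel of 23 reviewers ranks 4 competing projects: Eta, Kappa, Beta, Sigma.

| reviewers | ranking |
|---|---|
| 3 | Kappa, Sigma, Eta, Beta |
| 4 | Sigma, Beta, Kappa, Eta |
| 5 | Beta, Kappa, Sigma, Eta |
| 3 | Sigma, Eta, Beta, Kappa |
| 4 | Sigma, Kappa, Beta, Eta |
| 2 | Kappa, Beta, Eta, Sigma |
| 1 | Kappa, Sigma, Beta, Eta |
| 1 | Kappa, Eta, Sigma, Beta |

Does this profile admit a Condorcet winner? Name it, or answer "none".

Check each pair by majority over 23 ballots:
Eta vs Kappa: Kappa, 20–3.
Eta vs Beta: Beta wins 16–7.
Eta vs Sigma: Sigma, 20–3.
Kappa–Beta: Beta 12–11.
Kappa–Sigma: Kappa 12–11.
Beta vs Sigma: Sigma wins 16–7.
No project is unbeaten: Eta loses to Kappa; Kappa loses to Beta; Beta loses to Sigma; Sigma loses to Kappa. In particular Kappa > Sigma > Beta > Kappa is a majority cycle — no Condorcet winner exists.

none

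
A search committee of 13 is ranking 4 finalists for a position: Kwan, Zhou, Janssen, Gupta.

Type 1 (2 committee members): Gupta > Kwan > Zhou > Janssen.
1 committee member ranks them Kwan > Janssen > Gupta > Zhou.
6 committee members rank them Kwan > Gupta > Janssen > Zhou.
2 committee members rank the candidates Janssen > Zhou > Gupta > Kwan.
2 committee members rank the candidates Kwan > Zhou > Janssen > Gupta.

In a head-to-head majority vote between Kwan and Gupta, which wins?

Kwan

Ballots ranking Kwan above Gupta: 1 + 6 + 2 = 9.
Ballots ranking Gupta above Kwan: 13 − 9 = 4.
Kwan wins the head-to-head 9–4.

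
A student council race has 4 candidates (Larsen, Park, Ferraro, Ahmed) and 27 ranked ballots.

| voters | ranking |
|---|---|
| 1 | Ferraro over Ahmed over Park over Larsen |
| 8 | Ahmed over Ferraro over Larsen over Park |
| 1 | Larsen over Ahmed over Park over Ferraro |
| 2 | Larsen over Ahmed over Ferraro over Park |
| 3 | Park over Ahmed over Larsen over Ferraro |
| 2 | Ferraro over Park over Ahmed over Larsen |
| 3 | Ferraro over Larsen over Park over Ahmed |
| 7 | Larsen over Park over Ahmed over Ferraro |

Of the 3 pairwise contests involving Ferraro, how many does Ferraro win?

2

Ferraro against each rival (27 voters):
Ferraro vs Larsen: 1+8+2+3 = 14 for Ferraro, 13 for Larsen — Ferraro by 14–13.
Ferraro vs Park: Ferraro wins 16–11.
Ferraro vs Ahmed: 1+2+3 = 6 for Ferraro, 21 for Ahmed — Ahmed by 21–6.
Ferraro beats Larsen, Park; loses to Ahmed — 2 pairwise wins.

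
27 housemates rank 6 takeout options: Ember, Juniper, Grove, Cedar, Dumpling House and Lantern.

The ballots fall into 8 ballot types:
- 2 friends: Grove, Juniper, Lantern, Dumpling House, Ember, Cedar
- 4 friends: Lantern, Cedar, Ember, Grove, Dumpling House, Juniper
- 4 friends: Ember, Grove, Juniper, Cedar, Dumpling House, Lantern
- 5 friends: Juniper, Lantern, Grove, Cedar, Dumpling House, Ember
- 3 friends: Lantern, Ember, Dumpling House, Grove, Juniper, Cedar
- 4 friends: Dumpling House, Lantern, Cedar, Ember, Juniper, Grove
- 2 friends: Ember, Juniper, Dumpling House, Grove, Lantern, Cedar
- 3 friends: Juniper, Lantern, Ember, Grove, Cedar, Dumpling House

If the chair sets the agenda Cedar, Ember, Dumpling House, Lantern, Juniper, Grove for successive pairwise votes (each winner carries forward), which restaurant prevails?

Round 1: Cedar vs Ember — 13–14, Ember advances.
Round 2: Ember vs Dumpling House — 16–11, Ember advances.
Round 3: Ember vs Lantern — 6–21, Lantern advances.
Round 4: Lantern vs Juniper — 11–16, Juniper advances.
Round 5: Juniper vs Grove — 14–13, Juniper advances.
Juniper survives the agenda.

Juniper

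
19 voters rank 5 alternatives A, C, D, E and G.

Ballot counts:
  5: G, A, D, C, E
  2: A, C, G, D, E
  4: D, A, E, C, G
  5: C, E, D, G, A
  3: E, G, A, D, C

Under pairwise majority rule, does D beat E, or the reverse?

Ballots ranking D above E: 5 + 2 + 4 = 11.
Ballots ranking E above D: 19 − 11 = 8.
D wins the head-to-head 11–8.

D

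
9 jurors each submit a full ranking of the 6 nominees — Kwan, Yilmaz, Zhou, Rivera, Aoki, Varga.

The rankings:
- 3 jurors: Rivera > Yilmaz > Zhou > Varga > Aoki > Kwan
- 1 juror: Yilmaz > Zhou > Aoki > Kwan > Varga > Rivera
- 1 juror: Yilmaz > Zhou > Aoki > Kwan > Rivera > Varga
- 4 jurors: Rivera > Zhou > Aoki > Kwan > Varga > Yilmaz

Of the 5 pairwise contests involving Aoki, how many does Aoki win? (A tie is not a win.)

Aoki against each rival (9 jurors):
Aoki vs Kwan: 3+1+1+4 = 9 for Aoki, 0 for Kwan — Aoki by 9–0.
Aoki vs Yilmaz: Aoki is ranked higher on 4 ballots, Yilmaz on 5. Yilmaz wins 5–4.
Aoki vs Zhou: Aoki preferred on 0 ballots; Zhou wins 9–0.
Aoki vs Rivera: Aoki preferred on 1+1 = 2 ballots; Rivera wins 7–2.
Aoki vs Varga: Aoki wins 6–3.
Aoki beats Kwan, Varga; loses to Yilmaz, Zhou, Rivera — 2 pairwise wins.

2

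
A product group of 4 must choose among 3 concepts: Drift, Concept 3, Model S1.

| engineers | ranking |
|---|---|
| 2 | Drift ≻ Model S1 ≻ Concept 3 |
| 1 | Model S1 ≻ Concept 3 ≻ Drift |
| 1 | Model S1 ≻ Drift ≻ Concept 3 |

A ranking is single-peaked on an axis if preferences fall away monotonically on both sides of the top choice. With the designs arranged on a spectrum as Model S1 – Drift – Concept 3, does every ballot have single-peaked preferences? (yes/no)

Axis positions: Model S1=1, Drift=2, Concept 3=3.
Ballot type 1 (peak Drift at position 2): ranking walks positions 2-1-3, expanding outward from the peak — single-peaked.
Ballot type 2: ranking walks positions 1-3-2; Concept 3 is ranked above Drift even though Drift lies between Concept 3 and the peak Model S1 on the axis — preferences dip and rise again. Not single-peaked.
Ballot type 3 (peak Model S1 at position 1): ranking walks positions 1-2-3, expanding outward from the peak — single-peaked.
Ballot type 2 violates single-peakedness, so the profile is not single-peaked on this axis.

no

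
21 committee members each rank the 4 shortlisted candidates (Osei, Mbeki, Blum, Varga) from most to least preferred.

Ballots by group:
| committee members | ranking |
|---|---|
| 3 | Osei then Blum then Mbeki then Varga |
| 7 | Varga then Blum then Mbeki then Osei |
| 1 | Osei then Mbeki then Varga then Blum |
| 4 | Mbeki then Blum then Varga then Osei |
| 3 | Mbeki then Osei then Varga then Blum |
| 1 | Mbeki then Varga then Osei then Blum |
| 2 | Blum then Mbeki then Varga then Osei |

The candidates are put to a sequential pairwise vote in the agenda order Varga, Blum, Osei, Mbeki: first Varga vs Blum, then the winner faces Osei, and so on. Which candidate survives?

Round 1: Varga vs Blum — 12–9, Varga advances.
Round 2: Varga vs Osei — 14–7, Varga advances.
Round 3: Varga vs Mbeki — 7–14, Mbeki advances.
Mbeki survives the agenda.

Mbeki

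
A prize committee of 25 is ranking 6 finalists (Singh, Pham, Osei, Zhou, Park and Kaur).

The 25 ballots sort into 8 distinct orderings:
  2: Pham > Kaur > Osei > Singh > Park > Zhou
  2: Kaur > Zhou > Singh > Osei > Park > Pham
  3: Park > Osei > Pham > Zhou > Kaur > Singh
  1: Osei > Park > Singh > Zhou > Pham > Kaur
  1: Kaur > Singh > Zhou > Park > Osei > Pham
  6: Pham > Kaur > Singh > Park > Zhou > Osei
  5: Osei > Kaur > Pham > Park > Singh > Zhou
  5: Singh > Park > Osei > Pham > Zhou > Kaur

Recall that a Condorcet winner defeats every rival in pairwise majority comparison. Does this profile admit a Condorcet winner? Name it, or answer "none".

none

Pairwise majorities:
Singh vs Pham: Pham, 16–9.
Singh–Osei: Singh 14–11.
Singh–Zhou: Singh 20–5.
Singh vs Park: Singh, 16–9.
Singh vs Kaur: 6 to 19, Kaur.
Pham vs Osei: Osei, 17–8.
Pham vs Zhou: 21 to 4, Pham.
Pham vs Park: Pham is ranked higher on 2+6+5 = 13 ballots, Park on 12. Pham wins 13–12.
Pham vs Kaur: 2+3+1+6+5 = 17 for Pham, 8 for Kaur — Pham by 17–8.
Osei–Zhou: Osei 16–9.
Osei–Park: Park 15–10.
Osei vs Kaur: Osei preferred on 3+1+5+5 = 14 ballots; Osei wins 14–11.
Zhou vs Park: Park, 22–3.
Zhou vs Kaur: 9 to 16, Kaur.
Park vs Kaur: Park preferred on 3+1+5 = 9 ballots; Kaur wins 16–9.
Each nominee drops at least one matchup (Singh loses to Pham; Pham loses to Osei; Osei loses to Singh; Zhou loses to Singh; Park loses to Singh; Kaur loses to Pham); the cycle Singh beats Osei beats Pham beats Singh rules out a Condorcet winner.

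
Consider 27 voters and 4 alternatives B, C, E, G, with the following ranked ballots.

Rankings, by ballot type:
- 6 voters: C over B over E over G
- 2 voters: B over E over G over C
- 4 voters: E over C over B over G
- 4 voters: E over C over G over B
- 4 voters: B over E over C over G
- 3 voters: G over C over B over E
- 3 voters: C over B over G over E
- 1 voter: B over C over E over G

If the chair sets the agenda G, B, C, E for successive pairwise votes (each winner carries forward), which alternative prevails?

E

Round 1: G vs B — 7–20, B advances.
Round 2: B vs C — 7–20, C advances.
Round 3: C vs E — 13–14, E advances.
E survives the agenda.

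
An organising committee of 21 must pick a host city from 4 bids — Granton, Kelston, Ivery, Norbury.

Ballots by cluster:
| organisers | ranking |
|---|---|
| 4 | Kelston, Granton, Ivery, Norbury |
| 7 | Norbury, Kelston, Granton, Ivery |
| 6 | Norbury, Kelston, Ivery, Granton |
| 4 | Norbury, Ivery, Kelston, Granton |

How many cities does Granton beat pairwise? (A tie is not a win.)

Granton against each rival (21 organisers):
Granton vs Kelston: Kelston wins 21–0.
Granton vs Ivery: Granton wins 11–10.
Granton vs Norbury: Norbury wins 17–4.
Granton beats Ivery; loses to Kelston, Norbury — 1 pairwise win.

1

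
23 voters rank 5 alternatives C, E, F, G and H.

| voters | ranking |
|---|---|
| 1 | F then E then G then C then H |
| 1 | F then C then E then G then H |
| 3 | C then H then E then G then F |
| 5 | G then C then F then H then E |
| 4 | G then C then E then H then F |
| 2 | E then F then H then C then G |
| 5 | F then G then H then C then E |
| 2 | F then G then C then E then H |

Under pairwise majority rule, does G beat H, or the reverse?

Ballots ranking G above H: 1 + 1 + 5 + 4 + 5 + 2 = 18.
Ballots ranking H above G: 23 − 18 = 5.
G wins the head-to-head 18–5.

G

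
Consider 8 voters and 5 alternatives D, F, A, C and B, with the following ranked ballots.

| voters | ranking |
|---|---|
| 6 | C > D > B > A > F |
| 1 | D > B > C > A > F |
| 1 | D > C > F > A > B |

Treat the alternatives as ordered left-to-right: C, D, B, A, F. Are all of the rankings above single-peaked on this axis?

Axis positions: C=1, D=2, B=3, A=4, F=5.
Bloc 1 (peak C at position 1): ranking walks positions 1-2-3-4-5, expanding outward from the peak — single-peaked.
Bloc 2 (peak D at position 2): ranking walks positions 2-3-1-4-5, expanding outward from the peak — single-peaked.
Bloc 3: ranking walks positions 2-1-5-4-3; F is ranked above B even though B lies between F and the peak D on the axis — preferences dip and rise again. Not single-peaked.
Bloc 3 violates single-peakedness, so the profile is not single-peaked on this axis.

no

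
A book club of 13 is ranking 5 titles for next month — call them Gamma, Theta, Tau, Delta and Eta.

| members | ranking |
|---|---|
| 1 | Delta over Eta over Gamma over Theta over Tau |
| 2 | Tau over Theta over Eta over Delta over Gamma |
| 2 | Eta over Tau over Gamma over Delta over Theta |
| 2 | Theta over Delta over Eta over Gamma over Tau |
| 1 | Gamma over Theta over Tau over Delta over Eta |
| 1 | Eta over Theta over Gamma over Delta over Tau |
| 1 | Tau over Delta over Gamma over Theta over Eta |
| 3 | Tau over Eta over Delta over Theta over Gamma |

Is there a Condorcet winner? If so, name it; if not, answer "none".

Tau

Head-to-head results (13 members):
Gamma vs Theta: 5 to 8, Theta.
Gamma vs Tau: 1+2+1+1 = 5 for Gamma, 8 for Tau — Tau by 8–5.
Gamma vs Delta: Gamma preferred on 2+1+1 = 4 ballots; Delta wins 9–4.
Gamma vs Eta: Gamma is ranked higher on 1+1 = 2 ballots, Eta on 11. Eta wins 11–2.
Theta vs Tau: Tau wins 8–5.
Theta vs Delta: Theta preferred on 2+2+1+1 = 6 ballots; Delta wins 7–6.
Theta vs Eta: 2+2+1+1 = 6 for Theta, 7 for Eta — Eta by 7–6.
Tau–Delta: Tau 9–4.
Tau vs Eta: Tau, 7–6.
Delta vs Eta: 1+2+1+1 = 5 for Delta, 8 for Eta — Eta by 8–5.
Tau beats each of Gamma, Theta, Delta, Eta — Tau is the Condorcet winner.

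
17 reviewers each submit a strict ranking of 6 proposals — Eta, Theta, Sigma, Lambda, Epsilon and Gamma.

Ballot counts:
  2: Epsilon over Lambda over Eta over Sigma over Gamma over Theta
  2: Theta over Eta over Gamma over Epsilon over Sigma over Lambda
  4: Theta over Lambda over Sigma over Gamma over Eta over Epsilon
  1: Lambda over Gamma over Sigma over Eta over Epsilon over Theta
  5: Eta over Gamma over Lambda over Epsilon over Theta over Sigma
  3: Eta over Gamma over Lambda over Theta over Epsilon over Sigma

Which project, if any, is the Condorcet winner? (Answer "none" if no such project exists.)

Eta

Head-to-head results (17 reviewers):
Eta vs Theta: Eta, 11–6.
Eta–Sigma: Eta 12–5.
Eta vs Lambda: Eta, 10–7.
Eta vs Epsilon: Eta, 15–2.
Eta–Gamma: Eta 12–5.
Theta vs Sigma: Theta, 14–3.
Theta–Lambda: Lambda 11–6.
Theta–Epsilon: Theta 9–8.
Theta vs Gamma: Gamma wins 11–6.
Sigma–Lambda: Lambda 15–2.
Sigma vs Epsilon: Epsilon wins 12–5.
Sigma vs Gamma: Gamma wins 11–6.
Lambda vs Epsilon: Lambda, 13–4.
Lambda vs Gamma: Gamma, 10–7.
Epsilon–Gamma: Gamma 15–2.
Eta defeats every rival head-to-head and is the Condorcet winner.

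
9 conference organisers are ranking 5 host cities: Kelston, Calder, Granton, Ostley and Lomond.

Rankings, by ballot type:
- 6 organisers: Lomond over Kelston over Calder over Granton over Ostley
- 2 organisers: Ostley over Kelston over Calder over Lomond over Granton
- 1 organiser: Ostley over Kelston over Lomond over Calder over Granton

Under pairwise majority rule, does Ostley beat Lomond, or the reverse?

Lomond

Ballots ranking Ostley above Lomond: 2 + 1 = 3.
Ballots ranking Lomond above Ostley: 9 − 3 = 6.
Lomond wins the head-to-head 6–3.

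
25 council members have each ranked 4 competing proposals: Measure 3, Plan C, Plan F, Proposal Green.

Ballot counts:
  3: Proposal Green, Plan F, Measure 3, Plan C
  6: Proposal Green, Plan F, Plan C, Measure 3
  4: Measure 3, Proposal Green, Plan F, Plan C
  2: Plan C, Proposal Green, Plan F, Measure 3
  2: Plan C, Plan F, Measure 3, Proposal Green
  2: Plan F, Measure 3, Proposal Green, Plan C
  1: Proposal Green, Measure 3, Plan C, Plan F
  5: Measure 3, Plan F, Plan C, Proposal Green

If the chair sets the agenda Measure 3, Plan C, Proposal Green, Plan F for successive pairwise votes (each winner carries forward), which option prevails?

Round 1: Measure 3 vs Plan C — 15–10, Measure 3 advances.
Round 2: Measure 3 vs Proposal Green — 13–12, Measure 3 advances.
Round 3: Measure 3 vs Plan F — 10–15, Plan F advances.
Plan F survives the agenda.

Plan F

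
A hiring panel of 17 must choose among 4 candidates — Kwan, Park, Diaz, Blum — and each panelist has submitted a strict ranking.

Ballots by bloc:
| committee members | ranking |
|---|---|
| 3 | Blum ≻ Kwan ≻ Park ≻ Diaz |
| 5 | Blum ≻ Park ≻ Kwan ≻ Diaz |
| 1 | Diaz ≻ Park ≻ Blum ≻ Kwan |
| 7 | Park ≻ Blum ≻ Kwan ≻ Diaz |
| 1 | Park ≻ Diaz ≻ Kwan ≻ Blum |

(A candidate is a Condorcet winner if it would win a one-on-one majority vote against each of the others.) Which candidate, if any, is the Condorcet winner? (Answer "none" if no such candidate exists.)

Park

Pairwise majorities:
Kwan vs Park: Kwan preferred on 3 ballots; Park wins 14–3.
Kwan vs Diaz: 15 to 2, Kwan.
Kwan vs Blum: Kwan preferred on 1 ballot; Blum wins 16–1.
Park vs Diaz: Park is ranked higher on 3+5+7+1 = 16 ballots, Diaz on 1. Park wins 16–1.
Park vs Blum: 1+7+1 = 9 for Park, 8 for Blum — Park by 9–8.
Diaz vs Blum: 1+1 = 2 for Diaz, 15 for Blum — Blum by 15–2.
Park defeats every rival head-to-head and is the Condorcet winner.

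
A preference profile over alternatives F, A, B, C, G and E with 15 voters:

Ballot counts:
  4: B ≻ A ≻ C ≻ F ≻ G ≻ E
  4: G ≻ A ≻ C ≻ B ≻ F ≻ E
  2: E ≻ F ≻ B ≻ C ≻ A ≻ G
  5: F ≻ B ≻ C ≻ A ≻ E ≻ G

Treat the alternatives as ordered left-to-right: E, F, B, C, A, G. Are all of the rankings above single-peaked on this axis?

Axis positions: E=1, F=2, B=3, C=4, A=5, G=6.
Group 1: ranking walks positions 3-5-4-2-6-1; A is ranked above C even though C lies between A and the peak B on the axis — preferences dip and rise again. Not single-peaked.
Group 2 (peak G at position 6): ranking walks positions 6-5-4-3-2-1, expanding outward from the peak — single-peaked.
Group 3 (peak E at position 1): ranking walks positions 1-2-3-4-5-6, expanding outward from the peak — single-peaked.
Group 4 (peak F at position 2): ranking walks positions 2-3-4-5-1-6, expanding outward from the peak — single-peaked.
Group 1 violates single-peakedness, so the profile is not single-peaked on this axis.

no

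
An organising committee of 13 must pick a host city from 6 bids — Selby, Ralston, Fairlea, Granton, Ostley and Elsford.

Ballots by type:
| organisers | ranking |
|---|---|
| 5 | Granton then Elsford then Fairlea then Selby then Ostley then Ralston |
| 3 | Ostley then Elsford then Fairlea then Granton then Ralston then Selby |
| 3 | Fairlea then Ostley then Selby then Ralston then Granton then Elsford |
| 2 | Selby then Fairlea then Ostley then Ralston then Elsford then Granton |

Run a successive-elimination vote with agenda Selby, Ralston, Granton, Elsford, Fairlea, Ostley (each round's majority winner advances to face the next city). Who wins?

Round 1: Selby vs Ralston — 10–3, Selby advances.
Round 2: Selby vs Granton — 5–8, Granton advances.
Round 3: Granton vs Elsford — 8–5, Granton advances.
Round 4: Granton vs Fairlea — 5–8, Fairlea advances.
Round 5: Fairlea vs Ostley — 10–3, Fairlea advances.
The agenda winner is Fairlea.

Fairlea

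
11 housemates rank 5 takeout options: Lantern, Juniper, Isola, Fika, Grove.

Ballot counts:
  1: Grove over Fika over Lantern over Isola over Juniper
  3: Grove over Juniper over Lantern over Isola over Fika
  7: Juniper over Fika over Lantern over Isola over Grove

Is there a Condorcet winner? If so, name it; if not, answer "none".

Pairwise majorities:
Lantern vs Juniper: Juniper, 10–1.
Lantern vs Isola: Lantern is ranked higher on 1+3+7 = 11 ballots, Isola on 0. Lantern wins 11–0.
Lantern vs Fika: 3 to 8, Fika.
Lantern vs Grove: Lantern preferred on 7 ballots; Lantern wins 7–4.
Juniper vs Isola: Juniper wins 10–1.
Juniper vs Fika: 10 to 1, Juniper.
Juniper–Grove: Juniper 7–4.
Isola vs Fika: Fika wins 8–3.
Isola vs Grove: Isola wins 7–4.
Fika–Grove: Fika 7–4.
Juniper beats each of Lantern, Isola, Fika, Grove — Juniper is the Condorcet winner.

Juniper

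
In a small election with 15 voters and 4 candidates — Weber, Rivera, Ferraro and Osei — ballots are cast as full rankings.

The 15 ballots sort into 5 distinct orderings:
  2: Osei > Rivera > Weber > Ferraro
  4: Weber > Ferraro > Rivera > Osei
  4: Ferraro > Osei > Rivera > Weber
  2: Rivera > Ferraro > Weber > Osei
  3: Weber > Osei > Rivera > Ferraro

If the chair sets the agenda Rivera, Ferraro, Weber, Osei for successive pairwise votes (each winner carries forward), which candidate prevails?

Round 1: Rivera vs Ferraro — 7–8, Ferraro advances.
Round 2: Ferraro vs Weber — 6–9, Weber advances.
Round 3: Weber vs Osei — 9–6, Weber advances.
Weber survives the agenda.

Weber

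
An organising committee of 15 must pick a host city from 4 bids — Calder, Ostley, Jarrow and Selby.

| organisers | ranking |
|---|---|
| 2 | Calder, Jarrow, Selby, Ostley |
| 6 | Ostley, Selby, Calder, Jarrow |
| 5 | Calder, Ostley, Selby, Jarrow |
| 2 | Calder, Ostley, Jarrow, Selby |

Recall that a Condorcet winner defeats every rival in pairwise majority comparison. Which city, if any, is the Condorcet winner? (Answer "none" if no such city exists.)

Head-to-head results (15 organisers):
Calder vs Ostley: Calder wins 9–6.
Calder vs Jarrow: Calder, 15–0.
Calder vs Selby: Calder, 9–6.
Ostley–Jarrow: Ostley 13–2.
Ostley–Selby: Ostley 13–2.
Jarrow vs Selby: Selby, 11–4.
Only Calder has no losses; Calder is the Condorcet winner.

Calder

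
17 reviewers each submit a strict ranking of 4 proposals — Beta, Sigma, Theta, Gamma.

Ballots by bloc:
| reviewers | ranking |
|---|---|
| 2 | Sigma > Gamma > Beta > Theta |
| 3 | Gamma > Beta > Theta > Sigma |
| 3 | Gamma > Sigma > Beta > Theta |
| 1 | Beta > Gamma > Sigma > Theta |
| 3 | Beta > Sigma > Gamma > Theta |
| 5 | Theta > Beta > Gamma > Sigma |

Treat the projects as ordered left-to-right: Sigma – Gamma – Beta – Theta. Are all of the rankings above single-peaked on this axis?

no

Axis positions: Sigma=1, Gamma=2, Beta=3, Theta=4.
Bloc 1 (peak Sigma at position 1): ranking walks positions 1-2-3-4, expanding outward from the peak — single-peaked.
Bloc 2 (peak Gamma at position 2): ranking walks positions 2-3-4-1, expanding outward from the peak — single-peaked.
Bloc 3 (peak Gamma at position 2): ranking walks positions 2-1-3-4, expanding outward from the peak — single-peaked.
Bloc 4 (peak Beta at position 3): ranking walks positions 3-2-1-4, expanding outward from the peak — single-peaked.
Bloc 5: ranking walks positions 3-1-2-4; Sigma is ranked above Gamma even though Gamma lies between Sigma and the peak Beta on the axis — preferences dip and rise again. Not single-peaked.
Bloc 6 (peak Theta at position 4): ranking walks positions 4-3-2-1, expanding outward from the peak — single-peaked.
Bloc 5 violates single-peakedness, so the profile is not single-peaked on this axis.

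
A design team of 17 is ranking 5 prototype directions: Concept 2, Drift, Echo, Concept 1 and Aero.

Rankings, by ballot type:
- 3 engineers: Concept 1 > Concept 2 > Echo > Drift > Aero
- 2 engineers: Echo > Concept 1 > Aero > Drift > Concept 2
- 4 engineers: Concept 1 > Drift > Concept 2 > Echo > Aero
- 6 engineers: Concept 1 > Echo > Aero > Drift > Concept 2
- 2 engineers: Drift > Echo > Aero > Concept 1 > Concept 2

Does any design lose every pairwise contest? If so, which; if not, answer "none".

Pairwise majorities:
Concept 2 vs Drift: Drift, 14–3.
Concept 2–Echo: Echo 10–7.
Concept 2 vs Concept 1: Concept 1 wins 17–0.
Concept 2 vs Aero: Aero wins 10–7.
Drift–Echo: Echo 11–6.
Drift vs Concept 1: Drift is ranked higher on 2 ballots, Concept 1 on 15. Concept 1 wins 15–2.
Drift vs Aero: Drift wins 9–8.
Echo vs Concept 1: Concept 1, 13–4.
Echo vs Aero: Echo, 17–0.
Concept 1 vs Aero: Concept 1 preferred on 3+2+4+6 = 15 ballots; Concept 1 wins 15–2.
Only Concept 2 has no wins; Concept 2 is the Condorcet loser.

Concept 2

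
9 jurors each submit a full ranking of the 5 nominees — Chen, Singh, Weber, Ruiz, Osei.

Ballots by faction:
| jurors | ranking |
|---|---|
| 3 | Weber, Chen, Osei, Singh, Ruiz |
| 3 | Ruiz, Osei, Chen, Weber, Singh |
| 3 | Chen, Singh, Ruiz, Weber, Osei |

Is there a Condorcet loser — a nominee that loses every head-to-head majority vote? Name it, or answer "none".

Pairwise majorities:
Chen vs Singh: Chen wins 9–0.
Chen–Weber: Chen 6–3.
Chen vs Ruiz: Chen wins 6–3.
Chen vs Osei: 6 to 3, Chen.
Singh vs Weber: 3 to 6, Weber.
Singh–Ruiz: Singh 6–3.
Singh–Osei: Osei 6–3.
Weber vs Ruiz: Ruiz, 6–3.
Weber–Osei: Weber 6–3.
Ruiz vs Osei: Ruiz, 6–3.
Each nominee has at least one pairwise win (Chen beats Singh; Singh beats Ruiz; Weber beats Singh; Ruiz beats Weber; Osei beats Singh) — no Condorcet loser.

none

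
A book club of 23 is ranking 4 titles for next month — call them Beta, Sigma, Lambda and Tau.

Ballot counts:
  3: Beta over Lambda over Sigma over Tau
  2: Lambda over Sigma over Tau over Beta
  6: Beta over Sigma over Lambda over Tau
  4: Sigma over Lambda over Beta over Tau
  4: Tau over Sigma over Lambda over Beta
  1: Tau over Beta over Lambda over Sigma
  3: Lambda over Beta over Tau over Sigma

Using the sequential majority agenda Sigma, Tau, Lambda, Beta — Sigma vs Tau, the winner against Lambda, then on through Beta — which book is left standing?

Round 1: Sigma vs Tau — 15–8, Sigma advances.
Round 2: Sigma vs Lambda — 14–9, Sigma advances.
Round 3: Sigma vs Beta — 10–13, Beta advances.
The agenda winner is Beta.

Beta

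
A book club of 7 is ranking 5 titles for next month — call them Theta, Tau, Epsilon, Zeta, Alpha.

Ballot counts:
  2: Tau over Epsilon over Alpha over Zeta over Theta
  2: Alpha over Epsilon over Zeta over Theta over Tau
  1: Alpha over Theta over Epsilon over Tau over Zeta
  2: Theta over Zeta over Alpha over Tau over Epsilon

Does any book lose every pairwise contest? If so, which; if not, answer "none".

none

Pairwise majorities:
Theta vs Tau: 5 to 2, Theta.
Theta vs Epsilon: Epsilon, 4–3.
Theta–Zeta: Zeta 4–3.
Theta vs Alpha: Alpha, 5–2.
Tau vs Epsilon: Tau wins 4–3.
Tau vs Zeta: Zeta wins 4–3.
Tau vs Alpha: Alpha wins 5–2.
Epsilon vs Zeta: Epsilon preferred on 2+2+1 = 5 ballots; Epsilon wins 5–2.
Epsilon vs Alpha: Epsilon is ranked higher on 2 ballots, Alpha on 5. Alpha wins 5–2.
Zeta vs Alpha: 2 for Zeta, 5 for Alpha — Alpha by 5–2.
Every book wins at least one matchup (Theta beats Tau; Tau beats Epsilon; Epsilon beats Theta; Zeta beats Theta; Alpha beats Theta), so there is no Condorcet loser.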